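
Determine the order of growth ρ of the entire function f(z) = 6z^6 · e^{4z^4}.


M(r) = max_{|z|=r} |6|·|z|^6·|e^{4z^4}| = 6·r^6 · e^{4r^4} (the factors attain their maxima compatibly on |z|=r). Then log M(r) = log 6 + 6·log r + 4r^4, dominated by the last term, so log log M(r) ~ 4·log r. The polynomial factor 6z^6 contributes only a log r term and does not affect the order. ρ = 4.
Therefore ρ = 4.

Order ρ = 4.


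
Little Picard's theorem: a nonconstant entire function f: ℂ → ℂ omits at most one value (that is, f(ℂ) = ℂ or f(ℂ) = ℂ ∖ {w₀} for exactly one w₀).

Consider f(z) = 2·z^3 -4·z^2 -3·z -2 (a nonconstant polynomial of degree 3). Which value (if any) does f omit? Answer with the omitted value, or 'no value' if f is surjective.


Little Picard bounds the complement of f(ℂ) to at most one point.
For every w ∈ ℂ, the equation p(z) − w = 0 is a nonconstant polynomial in z and hence has at least one root by the fundamental theorem of algebra. So p is surjective onto ℂ, omitting no value.

Omitted value: no value.


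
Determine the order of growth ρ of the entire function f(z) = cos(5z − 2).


cos(w) is a linear combination of e^{iw} and e^{−iw} (or e^w, e^{−w} in the hyperbolic case), so |cos(w)| ≤ e^{|w|}. With w = 5z − 2, |w| ≤ 5|z| + 2 = 5r + 2 on |z| = r, giving M(r) ≤ e^{5r + 2}, so ρ ≤ 1. On a suitable ray (z = it for sin/cos; z = t for sinh/cosh, t real → ∞), |cos(5z − 2)| grows like e^{5|t|}/2, so ρ ≥ 1. Hence ρ = 1.
Therefore ρ = 1.

Order ρ = 1.


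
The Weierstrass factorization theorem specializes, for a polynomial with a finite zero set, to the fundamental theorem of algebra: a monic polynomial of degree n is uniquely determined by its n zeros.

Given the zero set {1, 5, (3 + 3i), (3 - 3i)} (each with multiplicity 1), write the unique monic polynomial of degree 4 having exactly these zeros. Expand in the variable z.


The polynomial is p(z) = ∏_{α ∈ S} (z − α), where S = {1, 5, (3 + 3i), (3 - 3i)}.
Expanding the product yields: p(z) = z^4 -12·z^3 + 59·z^2 -138·z + 90.
Note conjugate pairs combine to real quadratics: (z − (3+3i))(z − (3−3i)) = z² − 6z + 18.
The resulting polynomial has degree 4 and real coefficients as required.

p(z) = z^4 -12·z^3 + 59·z^2 -138·z + 90.


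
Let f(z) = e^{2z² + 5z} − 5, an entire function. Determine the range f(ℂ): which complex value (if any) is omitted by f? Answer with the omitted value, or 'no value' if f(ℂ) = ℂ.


Little Picard bounds the complement of f(ℂ) to at most one point.
The exponent g(z) = 2z² + 5z is a nonconstant polynomial, hence surjective onto ℂ. So e^{g(z)} takes every value in {e^w : w ∈ ℂ} = ℂ ∖ {0}. Adding -5 shifts the range to ℂ ∖ {-5}. f omits exactly -5.

Omitted value: -5.


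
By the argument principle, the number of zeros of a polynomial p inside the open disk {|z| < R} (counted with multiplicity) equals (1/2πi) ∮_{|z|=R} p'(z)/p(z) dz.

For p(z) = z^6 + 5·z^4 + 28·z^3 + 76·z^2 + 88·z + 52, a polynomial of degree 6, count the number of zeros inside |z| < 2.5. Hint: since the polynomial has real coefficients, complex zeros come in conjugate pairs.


The zeros of p are: (2 + 3i), (2 - 3i), (-1 + 1i), (-1 - 1i), (-1 + 1i), (-1 - 1i).
Their magnitudes are: 3.606, 3.606, 1.414, 1.414, 1.414, 1.414.
Zeros with |z| < R = 2.5: (-1 + 1i), (-1 - 1i), (-1 + 1i), (-1 - 1i).
Count = 4.
By the argument principle, (1/2πi) ∮_{|z|=R} p'(z)/p(z) dz equals exactly this count.

Number of zeros inside |z| < 2.5: 4.


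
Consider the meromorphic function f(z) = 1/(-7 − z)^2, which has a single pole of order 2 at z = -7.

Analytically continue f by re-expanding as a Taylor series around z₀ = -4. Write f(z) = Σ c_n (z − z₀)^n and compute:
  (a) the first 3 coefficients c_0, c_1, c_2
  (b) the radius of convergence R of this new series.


Let w = z − z₀, so z = z₀ + w.
Then -7 − z = -7 − (z₀ + w) = (-7 − z₀) − w = -3 − w.
f(z) = 1/(-3 − w)^2 = (1/(-3)^2) · (1 − w/(-3))^{−2}.
By the binomial series (1−u)^{−2} = Σ_{n≥0} C(n+1, 1) u^n for |u|<1, with u = w/(-3):
  c_n = C(n+1, 1) / (-3)^(n+2).
  c_0 = 1/(-3)^2 = 1/9.
  c_1 = 2/(-3)^3 = -2/27.
  c_2 = 3/(-3)^4 = 1/27.
The series is valid for |w/d| < 1, i.e. |z − z₀| < |d|.
Radius of convergence: R = |-7 − z₀| = |-3| = 3 (distance from z₀ to the singularity z = -7).

c_0 = 1/9, c_1 = -2/27, c_2 = 1/27; R = 3.


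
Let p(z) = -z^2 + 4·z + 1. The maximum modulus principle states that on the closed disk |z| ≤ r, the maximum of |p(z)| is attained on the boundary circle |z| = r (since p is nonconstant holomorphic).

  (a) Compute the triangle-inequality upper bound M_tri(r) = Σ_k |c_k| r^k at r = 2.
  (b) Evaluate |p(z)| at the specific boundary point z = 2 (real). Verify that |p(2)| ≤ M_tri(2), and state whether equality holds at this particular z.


Coefficients: c_0 = 1, c_1 = 4, c_2 = -1. Radius r = 2.
Part (a). Triangle bound: M_tri(r) = Σ_k |c_k| r^k
  = |1|·2^0 + |4|·2^1 + |-1|·2^2
  = 1 + 8 + 4 = 13.
This bounds M(r) := max_{|z|=r} |p(z)| from above; equality holds iff all terms c_k z^k can be made to align in phase at a single z on |z|=r.
Part (b). At z = 2 (real, on the circle |z| = r):
  p(2) = (1)·2^0 + (4)·2^1 + (-1)·2^2 = 5.
  |p(2)| = 5.
Check: |p(2)| = 5 ≤ 13 = M_tri(2). ✓ Equality does not hold at z = 2 (the coefficients have mixed signs, so the terms do not all align in phase there).

M_tri(2) = 13; |p(2)| = 5; equality at z=2: no.


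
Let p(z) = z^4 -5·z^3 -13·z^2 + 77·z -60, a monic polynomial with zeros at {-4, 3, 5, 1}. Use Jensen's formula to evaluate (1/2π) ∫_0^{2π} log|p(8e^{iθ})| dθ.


Zeros: -4, 1, 3, 5; r = 8.
Inside |z| < r: -4, 1, 3, 5. Outside (|z| ≥ r): ∅.
p(0) = -60, so log|p(0)| = log(60) = 4.0943.
Apply Jensen: I(r) = log|p(0)| + Σ_k log(r/|z_k|), summed over zeros inside |z| < r.
  log(r/|z_k|) for z_k = -4: log(8/4) = 0.6931
  log(r/|z_k|) for z_k = 3: log(8/3) = 0.9808
  log(r/|z_k|) for z_k = 5: log(8/5) = 0.4700
  log(r/|z_k|) for z_k = 1: log(8/1) = 2.0794
Sum over inside zeros: 4.2234.
I(r) = log|p(0)| + (inside sum) = 4.0943 + 4.2234 = 8.3178.
Closed form (all zeros inside, monic): I(r) = n·log(r) = 4·log(8) = 8.3178. ✓

I(r) ≈ 8.3178.


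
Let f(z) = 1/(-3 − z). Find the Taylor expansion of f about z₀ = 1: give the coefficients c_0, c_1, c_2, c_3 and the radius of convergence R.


Let w = z − z₀, so z = z₀ + w.
Then -3 − z = -3 − (z₀ + w) = (-3 − z₀) − w = -4 − w.
f(z) = 1/(-4 − w) = (1/(-4)) · 1/(1 − w/(-4)) = Σ_{n≥0} w^n / (-4)^(n+1).
So c_n = 1/(-4)^(n+1):
  c_0 = 1/(-4)^1 = -1/4.
  c_1 = 1/(-4)^2 = 1/16.
  c_2 = 1/(-4)^3 = -1/64.
  c_3 = 1/(-4)^4 = 1/256.
The series is valid for |w/d| < 1, i.e. |z − z₀| < |d|.
Radius of convergence: R = |-3 − z₀| = |-4| = 4 (distance from z₀ to the singularity z = -3).

c_0 = -1/4, c_1 = 1/16, c_2 = -1/64, c_3 = 1/256; R = 4.


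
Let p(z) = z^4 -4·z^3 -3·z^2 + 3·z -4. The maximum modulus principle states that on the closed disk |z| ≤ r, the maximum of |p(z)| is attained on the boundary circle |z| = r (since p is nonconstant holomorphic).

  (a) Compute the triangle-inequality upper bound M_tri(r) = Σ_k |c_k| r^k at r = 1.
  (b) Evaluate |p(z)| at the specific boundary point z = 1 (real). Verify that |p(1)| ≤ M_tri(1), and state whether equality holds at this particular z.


Coefficients: c_0 = -4, c_1 = 3, c_2 = -3, c_3 = -4, c_4 = 1. Radius r = 1.
Part (a). Triangle bound: M_tri(r) = Σ_k |c_k| r^k
  = |-4|·1^0 + |3|·1^1 + |-3|·1^2 + |-4|·1^3 + |1|·1^4
  = 4 + 3 + 3 + 4 + 1 = 15.
This bounds M(r) := max_{|z|=r} |p(z)| from above; equality holds iff all terms c_k z^k can be made to align in phase at a single z on |z|=r.
Part (b). At z = 1 (real, on the circle |z| = r):
  p(1) = (-4)·1^0 + (3)·1^1 + (-3)·1^2 + (-4)·1^3 + (1)·1^4 = -7.
  |p(1)| = 7.
Check: |p(1)| = 7 ≤ 15 = M_tri(1). ✓ Equality does not hold at z = 1 (the coefficients have mixed signs, so the terms do not all align in phase there).

M_tri(1) = 15; |p(1)| = 7; equality at z=1: no.


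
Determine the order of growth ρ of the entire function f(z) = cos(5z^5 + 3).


Write cos(w) = (e^{iw} ± e^{−iw})/(2 or 2i), so |cos(w)| ≤ e^{|w|}. With w = 5z^5 + 3, |w| ≤ 5r^5 + 3 on |z|=r, giving M(r) ≤ e^{5r^5 + 3} and ρ ≤ 5. For the lower bound, choose z on |z|=r with 5z^5 purely imaginary of modulus 5r^5; then |cos(5z^5 + 3)| grows like e^{5r^5}/2, so ρ ≥ 5. Hence ρ = 5.
Therefore ρ = 5.

Order ρ = 5.


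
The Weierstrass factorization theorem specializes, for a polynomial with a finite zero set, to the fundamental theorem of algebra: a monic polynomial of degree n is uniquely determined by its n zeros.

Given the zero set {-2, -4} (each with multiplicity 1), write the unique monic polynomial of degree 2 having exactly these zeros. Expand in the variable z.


The polynomial is p(z) = ∏_{α ∈ S} (z − α), where S = {-2, -4}.
Expanding the product yields: p(z) = z^2 + 6·z + 8.
The resulting polynomial has degree 2 and real coefficients as required.

p(z) = z^2 + 6·z + 8.


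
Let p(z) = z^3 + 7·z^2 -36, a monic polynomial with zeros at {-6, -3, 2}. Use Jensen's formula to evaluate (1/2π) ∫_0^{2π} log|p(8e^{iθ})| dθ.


Zeros: -6, -3, 2; r = 8.
Inside |z| < r: -6, -3, 2. Outside (|z| ≥ r): ∅.
p(0) = -36, so log|p(0)| = log(36) = 3.5835.
Apply Jensen: I(r) = log|p(0)| + Σ_k log(r/|z_k|), summed over zeros inside |z| < r.
  log(r/|z_k|) for z_k = -6: log(8/6) = 0.2877
  log(r/|z_k|) for z_k = -3: log(8/3) = 0.9808
  log(r/|z_k|) for z_k = 2: log(8/2) = 1.3863
Sum over inside zeros: 2.6548.
I(r) = log|p(0)| + (inside sum) = 3.5835 + 2.6548 = 6.2383.
Closed form (all zeros inside, monic): I(r) = n·log(r) = 3·log(8) = 6.2383. ✓

I(r) ≈ 6.2383.


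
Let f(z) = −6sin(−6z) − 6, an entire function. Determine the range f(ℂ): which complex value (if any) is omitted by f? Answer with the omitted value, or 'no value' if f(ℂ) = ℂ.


Little Picard bounds the complement of f(ℂ) to at most one point.
sin is entire and surjective onto ℂ: for every w ∈ ℂ, sin(ζ) = w has a solution ζ ∈ ℂ (e.g., via the complex inverse arcsin). With ζ = −6z this gives z = ζ/(-6). Then -6·sin(−6z) takes every value in -6·ℂ = ℂ, and adding -6 is a bijection of ℂ. So f is surjective and omits no value. (Note: only on the real line is sin bounded by [−1, 1].)

Omitted value: no value.


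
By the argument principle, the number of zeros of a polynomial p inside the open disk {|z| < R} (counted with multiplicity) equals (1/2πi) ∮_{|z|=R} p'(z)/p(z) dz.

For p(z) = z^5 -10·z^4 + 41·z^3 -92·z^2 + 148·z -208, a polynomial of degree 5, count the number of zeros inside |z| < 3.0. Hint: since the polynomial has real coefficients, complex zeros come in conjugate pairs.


The zeros of p are: 4, (3 + 2i), (3 - 2i), (0 + 2i), (0 - 2i).
Their magnitudes are: 4, 3.606, 3.606, 2, 2.
Zeros with |z| < R = 3.0: (0 + 2i), (0 - 2i).
Count = 2.
By the argument principle, (1/2πi) ∮_{|z|=R} p'(z)/p(z) dz equals exactly this count.

Number of zeros inside |z| < 3.0: 2.


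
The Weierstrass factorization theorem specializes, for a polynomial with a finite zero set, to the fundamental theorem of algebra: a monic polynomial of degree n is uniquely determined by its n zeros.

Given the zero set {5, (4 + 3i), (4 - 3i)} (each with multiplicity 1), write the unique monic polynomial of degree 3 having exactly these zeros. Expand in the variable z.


The polynomial is p(z) = ∏_{α ∈ S} (z − α), where S = {5, (4 + 3i), (4 - 3i)}.
Expanding the product yields: p(z) = z^3 -13·z^2 + 65·z -125.
Note conjugate pairs combine to real quadratics: (z − (4+3i))(z − (4−3i)) = z² − 8z + 25.
The resulting polynomial has degree 3 and real coefficients as required.

p(z) = z^3 -13·z^2 + 65·z -125.


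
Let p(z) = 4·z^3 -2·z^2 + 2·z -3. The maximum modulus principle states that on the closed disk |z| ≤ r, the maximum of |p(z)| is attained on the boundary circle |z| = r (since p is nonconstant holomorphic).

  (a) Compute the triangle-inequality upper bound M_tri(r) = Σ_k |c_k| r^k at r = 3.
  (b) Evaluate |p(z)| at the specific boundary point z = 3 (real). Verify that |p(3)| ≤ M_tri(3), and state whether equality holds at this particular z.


Coefficients: c_0 = -3, c_1 = 2, c_2 = -2, c_3 = 4. Radius r = 3.
Part (a). Triangle bound: M_tri(r) = Σ_k |c_k| r^k
  = |-3|·3^0 + |2|·3^1 + |-2|·3^2 + |4|·3^3
  = 3 + 6 + 18 + 108 = 135.
This bounds M(r) := max_{|z|=r} |p(z)| from above; equality holds iff all terms c_k z^k can be made to align in phase at a single z on |z|=r.
Part (b). At z = 3 (real, on the circle |z| = r):
  p(3) = (-3)·3^0 + (2)·3^1 + (-2)·3^2 + (4)·3^3 = 93.
  |p(3)| = 93.
Check: |p(3)| = 93 ≤ 135 = M_tri(3). ✓ Equality does not hold at z = 3 (the coefficients have mixed signs, so the terms do not all align in phase there).

M_tri(3) = 135; |p(3)| = 93; equality at z=3: no.


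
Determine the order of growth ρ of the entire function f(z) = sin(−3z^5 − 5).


Write sin(w) = (e^{iw} ± e^{−iw})/(2 or 2i), so |sin(w)| ≤ e^{|w|}. With w = −3z^5 − 5, |w| ≤ 3r^5 + 5 on |z|=r, giving M(r) ≤ e^{3r^5 + 5} and ρ ≤ 5. For the lower bound, choose z on |z|=r with -3z^5 purely imaginary of modulus 3r^5; then |sin(−3z^5 − 5)| grows like e^{3r^5}/2, so ρ ≥ 5. Hence ρ = 5.
Therefore ρ = 5.

Order ρ = 5.


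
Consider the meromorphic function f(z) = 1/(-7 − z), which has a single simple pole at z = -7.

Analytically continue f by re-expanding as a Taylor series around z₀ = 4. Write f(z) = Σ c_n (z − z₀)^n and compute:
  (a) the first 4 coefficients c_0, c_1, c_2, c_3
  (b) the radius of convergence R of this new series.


Let w = z − z₀, so z = z₀ + w.
Then -7 − z = -7 − (z₀ + w) = (-7 − z₀) − w = -11 − w.
f(z) = 1/(-11 − w) = (1/(-11)) · 1/(1 − w/(-11)) = Σ_{n≥0} w^n / (-11)^(n+1).
So c_n = 1/(-11)^(n+1):
  c_0 = 1/(-11)^1 = -1/11.
  c_1 = 1/(-11)^2 = 1/121.
  c_2 = 1/(-11)^3 = -1/1331.
  c_3 = 1/(-11)^4 = 1/14641.
The series is valid for |w/d| < 1, i.e. |z − z₀| < |d|.
Radius of convergence: R = |-7 − z₀| = |-11| = 11 (distance from z₀ to the singularity z = -7).

c_0 = -1/11, c_1 = 1/121, c_2 = -1/1331, c_3 = 1/14641; R = 11.


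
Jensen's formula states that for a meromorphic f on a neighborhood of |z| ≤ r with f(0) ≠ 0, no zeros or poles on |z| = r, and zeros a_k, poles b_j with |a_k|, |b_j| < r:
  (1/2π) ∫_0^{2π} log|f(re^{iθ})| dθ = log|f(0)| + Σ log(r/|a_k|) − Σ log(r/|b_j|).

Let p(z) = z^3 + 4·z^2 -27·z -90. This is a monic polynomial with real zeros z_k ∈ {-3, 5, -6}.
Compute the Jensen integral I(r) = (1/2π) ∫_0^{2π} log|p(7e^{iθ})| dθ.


Zeros: -6, -3, 5; r = 7.
Inside |z| < r: -6, -3, 5. Outside (|z| ≥ r): ∅.
p(0) = -90, so log|p(0)| = log(90) = 4.4998.
Apply Jensen: I(r) = log|p(0)| + Σ_k log(r/|z_k|), summed over zeros inside |z| < r.
  log(r/|z_k|) for z_k = -3: log(7/3) = 0.8473
  log(r/|z_k|) for z_k = 5: log(7/5) = 0.3365
  log(r/|z_k|) for z_k = -6: log(7/6) = 0.1542
Sum over inside zeros: 1.3379.
I(r) = log|p(0)| + (inside sum) = 4.4998 + 1.3379 = 5.8377.
Closed form (all zeros inside, monic): I(r) = n·log(r) = 3·log(7) = 5.8377. ✓

I(r) ≈ 5.8377.


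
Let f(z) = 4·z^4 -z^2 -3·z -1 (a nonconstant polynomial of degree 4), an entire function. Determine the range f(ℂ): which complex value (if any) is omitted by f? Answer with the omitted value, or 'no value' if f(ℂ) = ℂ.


Little Picard bounds the complement of f(ℂ) to at most one point.
For every w ∈ ℂ, the equation p(z) − w = 0 is a nonconstant polynomial in z and hence has at least one root by the fundamental theorem of algebra. So p is surjective onto ℂ, omitting no value.

Omitted value: no value.


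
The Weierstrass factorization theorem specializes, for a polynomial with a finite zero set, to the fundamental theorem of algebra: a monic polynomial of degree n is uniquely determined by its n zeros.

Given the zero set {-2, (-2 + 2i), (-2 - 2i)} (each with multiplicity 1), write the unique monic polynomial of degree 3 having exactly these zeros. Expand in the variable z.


The polynomial is p(z) = ∏_{α ∈ S} (z − α), where S = {-2, (-2 + 2i), (-2 - 2i)}.
Expanding the product yields: p(z) = z^3 + 6·z^2 + 16·z + 16.
Note conjugate pairs combine to real quadratics: (z − (-2+2i))(z − (-2−2i)) = z² + 4z + 8.
The resulting polynomial has degree 3 and real coefficients as required.

p(z) = z^3 + 6·z^2 + 16·z + 16.


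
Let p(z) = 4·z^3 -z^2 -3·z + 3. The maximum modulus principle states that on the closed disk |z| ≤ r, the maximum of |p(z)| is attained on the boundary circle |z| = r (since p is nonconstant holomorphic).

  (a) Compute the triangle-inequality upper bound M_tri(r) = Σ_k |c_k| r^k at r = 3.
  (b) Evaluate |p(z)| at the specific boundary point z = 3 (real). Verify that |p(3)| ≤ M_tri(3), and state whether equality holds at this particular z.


Coefficients: c_0 = 3, c_1 = -3, c_2 = -1, c_3 = 4. Radius r = 3.
Part (a). Triangle bound: M_tri(r) = Σ_k |c_k| r^k
  = |3|·3^0 + |-3|·3^1 + |-1|·3^2 + |4|·3^3
  = 3 + 9 + 9 + 108 = 129.
This bounds M(r) := max_{|z|=r} |p(z)| from above; equality holds iff all terms c_k z^k can be made to align in phase at a single z on |z|=r.
Part (b). At z = 3 (real, on the circle |z| = r):
  p(3) = (3)·3^0 + (-3)·3^1 + (-1)·3^2 + (4)·3^3 = 93.
  |p(3)| = 93.
Check: |p(3)| = 93 ≤ 129 = M_tri(3). ✓ Equality does not hold at z = 3 (the coefficients have mixed signs, so the terms do not all align in phase there).

M_tri(3) = 129; |p(3)| = 93; equality at z=3: no.


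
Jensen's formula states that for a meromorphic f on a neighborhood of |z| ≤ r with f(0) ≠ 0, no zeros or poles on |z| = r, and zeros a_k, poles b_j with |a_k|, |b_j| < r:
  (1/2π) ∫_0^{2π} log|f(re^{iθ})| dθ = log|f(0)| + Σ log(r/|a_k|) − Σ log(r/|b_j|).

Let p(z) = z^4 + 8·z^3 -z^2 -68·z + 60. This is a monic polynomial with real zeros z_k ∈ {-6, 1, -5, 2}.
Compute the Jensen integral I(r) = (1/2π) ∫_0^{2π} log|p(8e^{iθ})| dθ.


Zeros: -6, -5, 1, 2; r = 8.
Inside |z| < r: -6, -5, 1, 2. Outside (|z| ≥ r): ∅.
p(0) = 60, so log|p(0)| = log(60) = 4.0943.
Apply Jensen: I(r) = log|p(0)| + Σ_k log(r/|z_k|), summed over zeros inside |z| < r.
  log(r/|z_k|) for z_k = -6: log(8/6) = 0.2877
  log(r/|z_k|) for z_k = 1: log(8/1) = 2.0794
  log(r/|z_k|) for z_k = -5: log(8/5) = 0.4700
  log(r/|z_k|) for z_k = 2: log(8/2) = 1.3863
Sum over inside zeros: 4.2234.
I(r) = log|p(0)| + (inside sum) = 4.0943 + 4.2234 = 8.3178.
Closed form (all zeros inside, monic): I(r) = n·log(r) = 4·log(8) = 8.3178. ✓

I(r) ≈ 8.3178.


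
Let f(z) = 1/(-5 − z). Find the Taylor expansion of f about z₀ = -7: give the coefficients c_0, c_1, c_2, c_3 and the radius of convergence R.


Let w = z − z₀, so z = z₀ + w.
Then -5 − z = -5 − (z₀ + w) = (-5 − z₀) − w = 2 − w.
f(z) = 1/(2 − w) = (1/(2)) · 1/(1 − w/(2)) = Σ_{n≥0} w^n / (2)^(n+1).
So c_n = 1/(2)^(n+1):
  c_0 = 1/(2)^1 = 1/2.
  c_1 = 1/(2)^2 = 1/4.
  c_2 = 1/(2)^3 = 1/8.
  c_3 = 1/(2)^4 = 1/16.
The series is valid for |w/d| < 1, i.e. |z − z₀| < |d|.
Radius of convergence: R = |-5 − z₀| = |2| = 2 (distance from z₀ to the singularity z = -5).

c_0 = 1/2, c_1 = 1/4, c_2 = 1/8, c_3 = 1/16; R = 2.


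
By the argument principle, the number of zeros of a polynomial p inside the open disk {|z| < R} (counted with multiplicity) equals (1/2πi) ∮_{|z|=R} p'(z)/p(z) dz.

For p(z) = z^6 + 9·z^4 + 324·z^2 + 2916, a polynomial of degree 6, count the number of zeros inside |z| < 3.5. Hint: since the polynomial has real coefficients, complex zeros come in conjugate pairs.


The zeros of p are: (3 + 3i), (3 - 3i), (-3 + 3i), (-3 - 3i), (0 + 3i), (0 - 3i).
Their magnitudes are: 4.243, 4.243, 4.243, 4.243, 3, 3.
Zeros with |z| < R = 3.5: (0 + 3i), (0 - 3i).
Count = 2.
By the argument principle, (1/2πi) ∮_{|z|=R} p'(z)/p(z) dz equals exactly this count.

Number of zeros inside |z| < 3.5: 2.


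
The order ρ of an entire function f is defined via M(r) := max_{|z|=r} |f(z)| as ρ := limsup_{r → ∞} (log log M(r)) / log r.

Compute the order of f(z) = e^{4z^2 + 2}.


|e^{4z^2 + 2}| = e^{Re(4·z^2) + 2} ≤ e^{4|z|^2 + 2} = e^{4r^2 + 2} on |z| = r, so ρ ≤ 2. Choosing z on |z|=r so that 4·z^2 is real positive (always possible by picking arg z appropriately) gives |f(z)| = e^{4r^2 + 2}, matching the bound. The additive constant 2 does not affect log log M(r) ~ 2·log r. Hence ρ = 2.
Therefore ρ = 2.

Order ρ = 2.


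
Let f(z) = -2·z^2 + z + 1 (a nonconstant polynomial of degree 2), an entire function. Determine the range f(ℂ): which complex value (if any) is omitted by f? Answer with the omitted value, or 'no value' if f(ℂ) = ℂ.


Little Picard bounds the complement of f(ℂ) to at most one point.
For every w ∈ ℂ, the equation p(z) − w = 0 is a nonconstant polynomial in z and hence has at least one root by the fundamental theorem of algebra. So p is surjective onto ℂ, omitting no value.

Omitted value: no value.


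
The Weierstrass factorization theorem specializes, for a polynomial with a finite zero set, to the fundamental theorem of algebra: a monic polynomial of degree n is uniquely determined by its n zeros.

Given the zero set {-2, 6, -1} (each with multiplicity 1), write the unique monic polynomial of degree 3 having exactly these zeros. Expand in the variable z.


The polynomial is p(z) = ∏_{α ∈ S} (z − α), where S = {-2, 6, -1}.
Expanding the product yields: p(z) = z^3 -3·z^2 -16·z -12.
The resulting polynomial has degree 3 and real coefficients as required.

p(z) = z^3 -3·z^2 -16·z -12.


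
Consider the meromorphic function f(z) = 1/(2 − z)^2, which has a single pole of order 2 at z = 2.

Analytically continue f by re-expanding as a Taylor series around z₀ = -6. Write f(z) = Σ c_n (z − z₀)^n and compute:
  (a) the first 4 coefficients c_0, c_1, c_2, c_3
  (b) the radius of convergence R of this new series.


Let w = z − z₀, so z = z₀ + w.
Then 2 − z = 2 − (z₀ + w) = (2 − z₀) − w = 8 − w.
f(z) = 1/(8 − w)^2 = (1/(8)^2) · (1 − w/(8))^{−2}.
By the binomial series (1−u)^{−2} = Σ_{n≥0} C(n+1, 1) u^n for |u|<1, with u = w/(8):
  c_n = C(n+1, 1) / (8)^(n+2).
  c_0 = 1/(8)^2 = 1/64.
  c_1 = 2/(8)^3 = 1/256.
  c_2 = 3/(8)^4 = 3/4096.
  c_3 = 4/(8)^5 = 1/8192.
The series is valid for |w/d| < 1, i.e. |z − z₀| < |d|.
Radius of convergence: R = |2 − z₀| = |8| = 8 (distance from z₀ to the singularity z = 2).

c_0 = 1/64, c_1 = 1/256, c_2 = 3/4096, c_3 = 1/8192; R = 8.


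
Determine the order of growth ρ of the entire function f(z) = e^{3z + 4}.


|e^{3z + 4}| = e^{Re(3·z) + 4} ≤ e^{3|z|^1 + 4} = e^{3r^1 + 4} on |z| = r, so ρ ≤ 1. Choosing z on |z|=r so that 3·z is real positive (always possible by picking arg z appropriately) gives |f(z)| = e^{3r^1 + 4}, matching the bound. The additive constant 4 does not affect log log M(r) ~ 1·log r. Hence ρ = 1.
Therefore ρ = 1.

Order ρ = 1.


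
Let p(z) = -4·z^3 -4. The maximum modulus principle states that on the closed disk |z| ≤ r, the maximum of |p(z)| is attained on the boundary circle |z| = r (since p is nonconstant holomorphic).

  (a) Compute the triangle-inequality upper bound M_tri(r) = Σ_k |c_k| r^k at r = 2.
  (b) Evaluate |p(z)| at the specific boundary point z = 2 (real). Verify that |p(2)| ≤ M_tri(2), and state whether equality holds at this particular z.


Coefficients: c_0 = -4, c_1 = 0, c_2 = 0, c_3 = -4. Radius r = 2.
Part (a). Triangle bound: M_tri(r) = Σ_k |c_k| r^k
  = |-4|·2^0 + |0|·2^1 + |0|·2^2 + |-4|·2^3
  = 4 + 0 + 0 + 32 = 36.
This bounds M(r) := max_{|z|=r} |p(z)| from above; equality holds iff all terms c_k z^k can be made to align in phase at a single z on |z|=r.
Part (b). At z = 2 (real, on the circle |z| = r):
  p(2) = (-4)·2^0 + (0)·2^1 + (0)·2^2 + (-4)·2^3 = -36.
  |p(2)| = 36.
Since all nonzero coefficients share the same sign, |p(2)| = 36 = M_tri(2); the triangle bound is attained at z = 2, so in fact M(r) = 36.

M_tri(2) = 36; |p(2)| = 36; equality at z=2: yes.


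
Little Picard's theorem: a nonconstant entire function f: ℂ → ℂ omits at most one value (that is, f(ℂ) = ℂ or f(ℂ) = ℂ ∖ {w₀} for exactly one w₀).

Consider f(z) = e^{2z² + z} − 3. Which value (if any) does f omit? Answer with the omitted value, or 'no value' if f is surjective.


Little Picard bounds the complement of f(ℂ) to at most one point.
The exponent g(z) = 2z² + z is a nonconstant polynomial, hence surjective onto ℂ. So e^{g(z)} takes every value in {e^w : w ∈ ℂ} = ℂ ∖ {0}. Adding -3 shifts the range to ℂ ∖ {-3}. f omits exactly -3.

Omitted value: -3.


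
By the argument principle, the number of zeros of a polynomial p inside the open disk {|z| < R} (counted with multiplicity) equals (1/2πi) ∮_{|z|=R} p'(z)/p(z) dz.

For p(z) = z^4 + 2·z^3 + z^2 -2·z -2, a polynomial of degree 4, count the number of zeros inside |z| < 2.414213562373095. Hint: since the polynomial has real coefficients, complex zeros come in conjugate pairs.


The zeros of p are: -1, 1, (-1 + 1i), (-1 - 1i).
Their magnitudes are: 1, 1, 1.414, 1.414.
Zeros with |z| < R = 2.414213562373095: -1, 1, (-1 + 1i), (-1 - 1i).
Count = 4.
By the argument principle, (1/2πi) ∮_{|z|=R} p'(z)/p(z) dz equals exactly this count.

Number of zeros inside |z| < 2.414213562373095: 4.


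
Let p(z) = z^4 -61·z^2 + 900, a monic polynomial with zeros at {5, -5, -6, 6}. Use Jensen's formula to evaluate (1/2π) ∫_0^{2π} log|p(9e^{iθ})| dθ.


Zeros: -6, -5, 5, 6; r = 9.
Inside |z| < r: -6, -5, 5, 6. Outside (|z| ≥ r): ∅.
p(0) = 900, so log|p(0)| = log(900) = 6.8024.
Apply Jensen: I(r) = log|p(0)| + Σ_k log(r/|z_k|), summed over zeros inside |z| < r.
  log(r/|z_k|) for z_k = 5: log(9/5) = 0.5878
  log(r/|z_k|) for z_k = -5: log(9/5) = 0.5878
  log(r/|z_k|) for z_k = -6: log(9/6) = 0.4055
  log(r/|z_k|) for z_k = 6: log(9/6) = 0.4055
Sum over inside zeros: 1.9865.
I(r) = log|p(0)| + (inside sum) = 6.8024 + 1.9865 = 8.7889.
Closed form (all zeros inside, monic): I(r) = n·log(r) = 4·log(9) = 8.7889. ✓

I(r) ≈ 8.7889.


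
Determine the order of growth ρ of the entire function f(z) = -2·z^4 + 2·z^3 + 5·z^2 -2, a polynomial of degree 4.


|f(z)| ≤ Σ|c_k|·r^k = O(r^4) as r → ∞. Polynomial growth is O(e^{r^ε}) for every ε > 0 (since r^4/e^{r^ε} → 0), so ρ ≤ ε for all ε > 0, i.e. ρ = 0. Every nonconstant polynomial has order 0.
Therefore ρ = 0.

Order ρ = 0.


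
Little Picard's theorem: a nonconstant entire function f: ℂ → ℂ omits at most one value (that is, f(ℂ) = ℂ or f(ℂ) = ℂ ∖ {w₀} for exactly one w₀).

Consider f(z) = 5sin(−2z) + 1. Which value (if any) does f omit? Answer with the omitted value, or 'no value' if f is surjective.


Little Picard bounds the complement of f(ℂ) to at most one point.
sin is entire and surjective onto ℂ: for every w ∈ ℂ, sin(ζ) = w has a solution ζ ∈ ℂ (e.g., via the complex inverse arcsin). With ζ = −2z this gives z = ζ/(-2). Then 5·sin(−2z) takes every value in 5·ℂ = ℂ, and adding 1 is a bijection of ℂ. So f is surjective and omits no value. (Note: only on the real line is sin bounded by [−1, 1].)

Omitted value: no value.


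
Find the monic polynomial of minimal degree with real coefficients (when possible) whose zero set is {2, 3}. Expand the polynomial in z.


The polynomial is p(z) = ∏_{α ∈ S} (z − α), where S = {2, 3}.
Expanding the product yields: p(z) = z^2 -5·z + 6.
The resulting polynomial has degree 2 and real coefficients as required.

p(z) = z^2 -5·z + 6.


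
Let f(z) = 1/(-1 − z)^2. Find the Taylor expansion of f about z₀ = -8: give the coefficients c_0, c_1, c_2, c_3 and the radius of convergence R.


Let w = z − z₀, so z = z₀ + w.
Then -1 − z = -1 − (z₀ + w) = (-1 − z₀) − w = 7 − w.
f(z) = 1/(7 − w)^2 = (1/(7)^2) · (1 − w/(7))^{−2}.
By the binomial series (1−u)^{−2} = Σ_{n≥0} C(n+1, 1) u^n for |u|<1, with u = w/(7):
  c_n = C(n+1, 1) / (7)^(n+2).
  c_0 = 1/(7)^2 = 1/49.
  c_1 = 2/(7)^3 = 2/343.
  c_2 = 3/(7)^4 = 3/2401.
  c_3 = 4/(7)^5 = 4/16807.
The series is valid for |w/d| < 1, i.e. |z − z₀| < |d|.
Radius of convergence: R = |-1 − z₀| = |7| = 7 (distance from z₀ to the singularity z = -1).

c_0 = 1/49, c_1 = 2/343, c_2 = 3/2401, c_3 = 4/16807; R = 7.


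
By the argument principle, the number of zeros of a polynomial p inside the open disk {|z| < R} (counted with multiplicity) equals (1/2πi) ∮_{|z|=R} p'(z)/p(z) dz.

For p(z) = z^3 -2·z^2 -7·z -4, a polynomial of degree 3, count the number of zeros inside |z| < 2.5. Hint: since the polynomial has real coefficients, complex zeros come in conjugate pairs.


The zeros of p are: -1, -1, 4.
Their magnitudes are: 1, 1, 4.
Zeros with |z| < R = 2.5: -1, -1.
Count = 2.
By the argument principle, (1/2πi) ∮_{|z|=R} p'(z)/p(z) dz equals exactly this count.

Number of zeros inside |z| < 2.5: 2.


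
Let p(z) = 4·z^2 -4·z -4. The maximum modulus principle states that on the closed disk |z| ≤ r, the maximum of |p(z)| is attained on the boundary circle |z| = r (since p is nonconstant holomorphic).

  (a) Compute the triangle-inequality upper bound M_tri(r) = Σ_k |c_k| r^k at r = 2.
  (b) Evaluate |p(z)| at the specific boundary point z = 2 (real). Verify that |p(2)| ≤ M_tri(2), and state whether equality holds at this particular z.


Coefficients: c_0 = -4, c_1 = -4, c_2 = 4. Radius r = 2.
Part (a). Triangle bound: M_tri(r) = Σ_k |c_k| r^k
  = |-4|·2^0 + |-4|·2^1 + |4|·2^2
  = 4 + 8 + 16 = 28.
This bounds M(r) := max_{|z|=r} |p(z)| from above; equality holds iff all terms c_k z^k can be made to align in phase at a single z on |z|=r.
Part (b). At z = 2 (real, on the circle |z| = r):
  p(2) = (-4)·2^0 + (-4)·2^1 + (4)·2^2 = 4.
  |p(2)| = 4.
Check: |p(2)| = 4 ≤ 28 = M_tri(2). ✓ Equality does not hold at z = 2 (the coefficients have mixed signs, so the terms do not all align in phase there).

M_tri(2) = 28; |p(2)| = 4; equality at z=2: no.


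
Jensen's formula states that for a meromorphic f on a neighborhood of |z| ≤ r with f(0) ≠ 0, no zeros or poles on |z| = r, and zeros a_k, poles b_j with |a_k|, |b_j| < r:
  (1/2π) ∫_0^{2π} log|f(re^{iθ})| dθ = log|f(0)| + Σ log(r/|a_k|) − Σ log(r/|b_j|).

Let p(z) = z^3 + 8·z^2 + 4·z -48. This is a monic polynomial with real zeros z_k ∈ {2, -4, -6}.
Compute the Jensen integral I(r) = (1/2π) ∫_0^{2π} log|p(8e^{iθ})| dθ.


Zeros: -6, -4, 2; r = 8.
Inside |z| < r: -6, -4, 2. Outside (|z| ≥ r): ∅.
p(0) = -48, so log|p(0)| = log(48) = 3.8712.
Apply Jensen: I(r) = log|p(0)| + Σ_k log(r/|z_k|), summed over zeros inside |z| < r.
  log(r/|z_k|) for z_k = 2: log(8/2) = 1.3863
  log(r/|z_k|) for z_k = -4: log(8/4) = 0.6931
  log(r/|z_k|) for z_k = -6: log(8/6) = 0.2877
Sum over inside zeros: 2.3671.
I(r) = log|p(0)| + (inside sum) = 3.8712 + 2.3671 = 6.2383.
Closed form (all zeros inside, monic): I(r) = n·log(r) = 3·log(8) = 6.2383. ✓

I(r) ≈ 6.2383.


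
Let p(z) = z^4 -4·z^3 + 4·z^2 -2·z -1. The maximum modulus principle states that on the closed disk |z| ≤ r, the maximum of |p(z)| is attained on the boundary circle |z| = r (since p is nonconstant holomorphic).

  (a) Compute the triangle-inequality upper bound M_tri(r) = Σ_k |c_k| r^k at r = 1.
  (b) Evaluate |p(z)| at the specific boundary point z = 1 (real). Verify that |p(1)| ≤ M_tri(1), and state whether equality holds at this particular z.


Coefficients: c_0 = -1, c_1 = -2, c_2 = 4, c_3 = -4, c_4 = 1. Radius r = 1.
Part (a). Triangle bound: M_tri(r) = Σ_k |c_k| r^k
  = |-1|·1^0 + |-2|·1^1 + |4|·1^2 + |-4|·1^3 + |1|·1^4
  = 1 + 2 + 4 + 4 + 1 = 12.
This bounds M(r) := max_{|z|=r} |p(z)| from above; equality holds iff all terms c_k z^k can be made to align in phase at a single z on |z|=r.
Part (b). At z = 1 (real, on the circle |z| = r):
  p(1) = (-1)·1^0 + (-2)·1^1 + (4)·1^2 + (-4)·1^3 + (1)·1^4 = -2.
  |p(1)| = 2.
Check: |p(1)| = 2 ≤ 12 = M_tri(1). ✓ Equality does not hold at z = 1 (the coefficients have mixed signs, so the terms do not all align in phase there).

M_tri(1) = 12; |p(1)| = 2; equality at z=1: no.


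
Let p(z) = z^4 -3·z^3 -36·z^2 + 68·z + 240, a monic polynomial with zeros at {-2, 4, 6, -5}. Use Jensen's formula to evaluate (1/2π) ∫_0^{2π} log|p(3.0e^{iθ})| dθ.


Zeros: -5, -2, 4, 6; r = 3.0.
Inside |z| < r: -2. Outside (|z| ≥ r): -5, 4, 6.
p(0) = 240, so log|p(0)| = log(240) = 5.4806.
Apply Jensen: I(r) = log|p(0)| + Σ_k log(r/|z_k|), summed over zeros inside |z| < r.
  log(r/|z_k|) for z_k = -2: log(3.0/2) = 0.4055
  Outside zeros (-5, 4, 6) contribute nothing to the Jensen sum.
Sum over inside zeros: 0.4055.
I(r) = log|p(0)| + (inside sum) = 5.4806 + 0.4055 = 5.8861.
Note: since some zeros are outside |z| ≤ r, the simplified n·log(r) form does NOT apply — only the inside zeros contribute.

I(r) ≈ 5.8861.


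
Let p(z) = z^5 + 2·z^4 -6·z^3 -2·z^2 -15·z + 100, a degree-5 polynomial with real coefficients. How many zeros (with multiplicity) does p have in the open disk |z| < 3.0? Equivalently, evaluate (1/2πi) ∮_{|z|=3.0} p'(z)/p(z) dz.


The zeros of p are: -4, (-1 + 2i), (-1 - 2i), (2 + 1i), (2 - 1i).
Their magnitudes are: 4, 2.236, 2.236, 2.236, 2.236.
Zeros with |z| < R = 3.0: (-1 + 2i), (-1 - 2i), (2 + 1i), (2 - 1i).
Count = 4.
By the argument principle, (1/2πi) ∮_{|z|=R} p'(z)/p(z) dz equals exactly this count.

Number of zeros inside |z| < 3.0: 4.


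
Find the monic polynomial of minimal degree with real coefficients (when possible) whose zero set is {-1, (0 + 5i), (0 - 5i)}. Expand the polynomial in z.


The polynomial is p(z) = ∏_{α ∈ S} (z − α), where S = {-1, (0 + 5i), (0 - 5i)}.
Expanding the product yields: p(z) = z^3 + z^2 + 25·z + 25.
Note conjugate pairs combine to real quadratics: (z − (0+5i))(z − (0−5i)) = z² + 25.
The resulting polynomial has degree 3 and real coefficients as required.

p(z) = z^3 + z^2 + 25·z + 25.


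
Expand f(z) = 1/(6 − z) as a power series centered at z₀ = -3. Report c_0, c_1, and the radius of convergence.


Let w = z − z₀, so z = z₀ + w.
Then 6 − z = 6 − (z₀ + w) = (6 − z₀) − w = 9 − w.
f(z) = 1/(9 − w) = (1/(9)) · 1/(1 − w/(9)) = Σ_{n≥0} w^n / (9)^(n+1).
So c_n = 1/(9)^(n+1):
  c_0 = 1/(9)^1 = 1/9.
  c_1 = 1/(9)^2 = 1/81.
The series is valid for |w/d| < 1, i.e. |z − z₀| < |d|.
Radius of convergence: R = |6 − z₀| = |9| = 9 (distance from z₀ to the singularity z = 6).

c_0 = 1/9, c_1 = 1/81; R = 9.


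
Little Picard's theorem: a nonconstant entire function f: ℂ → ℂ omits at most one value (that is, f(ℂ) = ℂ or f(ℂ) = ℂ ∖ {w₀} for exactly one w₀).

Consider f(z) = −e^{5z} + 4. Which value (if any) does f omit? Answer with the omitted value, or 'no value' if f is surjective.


Little Picard bounds the complement of f(ℂ) to at most one point.
e^{5z} is never zero on ℂ, so -1·e^{5z} takes every value in ℂ ∖ {0}. Adding 4 shifts the range to ℂ ∖ {4}. Thus f omits exactly the value 4.

Omitted value: 4.


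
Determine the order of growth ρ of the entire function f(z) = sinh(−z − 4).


sinh(w) is a linear combination of e^{iw} and e^{−iw} (or e^w, e^{−w} in the hyperbolic case), so |sinh(w)| ≤ e^{|w|}. With w = −z − 4, |w| ≤ 1|z| + 4 = 1r + 4 on |z| = r, giving M(r) ≤ e^{1r + 4}, so ρ ≤ 1. On a suitable ray (z = it for sin/cos; z = t for sinh/cosh, t real → ∞), |sinh(−z − 4)| grows like e^{1|t|}/2, so ρ ≥ 1. Hence ρ = 1.
Therefore ρ = 1.

Order ρ = 1.


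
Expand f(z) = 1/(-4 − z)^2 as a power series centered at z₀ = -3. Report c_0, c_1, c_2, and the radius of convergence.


Let w = z − z₀, so z = z₀ + w.
Then -4 − z = -4 − (z₀ + w) = (-4 − z₀) − w = -1 − w.
f(z) = 1/(-1 − w)^2 = (1/(-1)^2) · (1 − w/(-1))^{−2}.
By the binomial series (1−u)^{−2} = Σ_{n≥0} C(n+1, 1) u^n for |u|<1, with u = w/(-1):
  c_n = C(n+1, 1) / (-1)^(n+2).
  c_0 = 1/(-1)^2 = 1.
  c_1 = 2/(-1)^3 = -2.
  c_2 = 3/(-1)^4 = 3.
The series is valid for |w/d| < 1, i.e. |z − z₀| < |d|.
Radius of convergence: R = |-4 − z₀| = |-1| = 1 (distance from z₀ to the singularity z = -4).

c_0 = 1, c_1 = -2, c_2 = 3; R = 1.


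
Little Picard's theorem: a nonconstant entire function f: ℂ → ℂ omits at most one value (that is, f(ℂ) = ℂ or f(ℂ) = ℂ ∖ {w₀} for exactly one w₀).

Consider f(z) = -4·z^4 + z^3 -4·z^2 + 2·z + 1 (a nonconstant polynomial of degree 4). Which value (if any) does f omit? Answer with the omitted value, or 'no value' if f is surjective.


Little Picard bounds the complement of f(ℂ) to at most one point.
For every w ∈ ℂ, the equation p(z) − w = 0 is a nonconstant polynomial in z and hence has at least one root by the fundamental theorem of algebra. So p is surjective onto ℂ, omitting no value.

Omitted value: no value.


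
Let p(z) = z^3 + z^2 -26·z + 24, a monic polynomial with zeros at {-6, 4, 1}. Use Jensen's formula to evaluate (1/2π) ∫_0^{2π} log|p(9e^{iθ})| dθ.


Zeros: -6, 1, 4; r = 9.
Inside |z| < r: -6, 1, 4. Outside (|z| ≥ r): ∅.
p(0) = 24, so log|p(0)| = log(24) = 3.1781.
Apply Jensen: I(r) = log|p(0)| + Σ_k log(r/|z_k|), summed over zeros inside |z| < r.
  log(r/|z_k|) for z_k = -6: log(9/6) = 0.4055
  log(r/|z_k|) for z_k = 4: log(9/4) = 0.8109
  log(r/|z_k|) for z_k = 1: log(9/1) = 2.1972
Sum over inside zeros: 3.4136.
I(r) = log|p(0)| + (inside sum) = 3.1781 + 3.4136 = 6.5917.
Closed form (all zeros inside, monic): I(r) = n·log(r) = 3·log(9) = 6.5917. ✓

I(r) ≈ 6.5917.


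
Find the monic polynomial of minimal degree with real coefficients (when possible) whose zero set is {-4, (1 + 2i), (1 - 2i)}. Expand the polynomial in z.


The polynomial is p(z) = ∏_{α ∈ S} (z − α), where S = {-4, (1 + 2i), (1 - 2i)}.
Expanding the product yields: p(z) = z^3 + 2·z^2 -3·z + 20.
Note conjugate pairs combine to real quadratics: (z − (1+2i))(z − (1−2i)) = z² − 2z + 5.
The resulting polynomial has degree 3 and real coefficients as required.

p(z) = z^3 + 2·z^2 -3·z + 20.


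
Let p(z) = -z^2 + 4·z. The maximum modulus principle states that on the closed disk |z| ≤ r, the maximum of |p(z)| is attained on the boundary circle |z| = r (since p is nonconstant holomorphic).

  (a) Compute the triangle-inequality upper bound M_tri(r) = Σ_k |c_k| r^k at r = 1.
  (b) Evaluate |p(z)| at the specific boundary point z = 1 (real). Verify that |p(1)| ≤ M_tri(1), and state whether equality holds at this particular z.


Coefficients: c_0 = 0, c_1 = 4, c_2 = -1. Radius r = 1.
Part (a). Triangle bound: M_tri(r) = Σ_k |c_k| r^k
  = |0|·1^0 + |4|·1^1 + |-1|·1^2
  = 0 + 4 + 1 = 5.
This bounds M(r) := max_{|z|=r} |p(z)| from above; equality holds iff all terms c_k z^k can be made to align in phase at a single z on |z|=r.
Part (b). At z = 1 (real, on the circle |z| = r):
  p(1) = (0)·1^0 + (4)·1^1 + (-1)·1^2 = 3.
  |p(1)| = 3.
Check: |p(1)| = 3 ≤ 5 = M_tri(1). ✓ Equality does not hold at z = 1 (the coefficients have mixed signs, so the terms do not all align in phase there).

M_tri(1) = 5; |p(1)| = 3; equality at z=1: no.


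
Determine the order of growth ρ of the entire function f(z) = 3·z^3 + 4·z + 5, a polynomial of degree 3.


|f(z)| ≤ Σ|c_k|·r^k = O(r^3) as r → ∞. Polynomial growth is O(e^{r^ε}) for every ε > 0 (since r^3/e^{r^ε} → 0), so ρ ≤ ε for all ε > 0, i.e. ρ = 0. Every nonconstant polynomial has order 0.
Therefore ρ = 0.

Order ρ = 0.


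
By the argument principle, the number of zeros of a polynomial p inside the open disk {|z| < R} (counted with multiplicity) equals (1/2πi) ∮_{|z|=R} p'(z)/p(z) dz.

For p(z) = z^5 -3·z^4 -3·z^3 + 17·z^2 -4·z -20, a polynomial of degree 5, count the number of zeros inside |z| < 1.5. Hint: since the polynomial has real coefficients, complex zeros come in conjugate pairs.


The zeros of p are: 2, -2, -1, (2 + 1i), (2 - 1i).
Their magnitudes are: 2, 2, 1, 2.236, 2.236.
Zeros with |z| < R = 1.5: -1.
Count = 1.
By the argument principle, (1/2πi) ∮_{|z|=R} p'(z)/p(z) dz equals exactly this count.

Number of zeros inside |z| < 1.5: 1.
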